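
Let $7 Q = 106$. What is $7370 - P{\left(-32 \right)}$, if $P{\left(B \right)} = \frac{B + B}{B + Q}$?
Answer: $\frac{434606}{59} \approx 7366.2$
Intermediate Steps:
$Q = \frac{106}{7}$ ($Q = \frac{1}{7} \cdot 106 = \frac{106}{7} \approx 15.143$)
$P{\left(B \right)} = \frac{2 B}{\frac{106}{7} + B}$ ($P{\left(B \right)} = \frac{B + B}{B + \frac{106}{7}} = \frac{2 B}{\frac{106}{7} + B}$)
$7370 - P{\left(-32 \right)} = 7370 - 14 \left(-32\right) \frac{1}{106 + 7 \left(-32\right)} = 7370 - 14 \left(-32\right) \frac{1}{106 - 224} = 7370 - 14 \left(-32\right) \frac{1}{-118} = 7370 - 14 \left(-32\right) \left(- \frac{1}{118}\right) = 7370 - \frac{224}{59} = \frac{434606}{59}$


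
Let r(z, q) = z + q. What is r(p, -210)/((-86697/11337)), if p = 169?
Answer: 154939/28899 ≈ 5.3614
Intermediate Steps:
r(z, q) = q + z
r(p, -210)/((-86697/11337)) = (-210 + 169)/((-86697/11337)) = -41/((-86697*1/11337)) = -41/(-28899/3779) = -41*(-3779/28899) = 154939/28899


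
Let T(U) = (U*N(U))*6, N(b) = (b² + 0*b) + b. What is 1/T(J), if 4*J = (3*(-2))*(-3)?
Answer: 4/2673 ≈ 0.0014964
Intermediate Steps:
N(b) = b + b² (N(b) = (b² + 0) + b = b² + b = b + b²)
J = 9/2 (J = ((3*(-2))*(-3))/4 = (-6*(-3))/4 = (¼)*18 = 9/2 ≈ 4.5000)
T(U) = 6*U²*(1 + U) (T(U) = (U*(U*(1 + U)))*6 = (U²*(1 + U))*6 = 6*U²*(1 + U))
1/T(J) = 1/(6*(9/2)²*(1 + 9/2)) = 1/(6*(81/4)*(11/2)) = 1/(2673/4) = 4/2673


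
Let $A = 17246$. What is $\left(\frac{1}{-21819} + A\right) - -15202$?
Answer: $\frac{707982911}{21819} \approx 32448.0$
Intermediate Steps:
$\left(\frac{1}{-21819} + A\right) - -15202 = \left(\frac{1}{-21819} + 17246\right) - -15202 = \left(- \frac{1}{21819} + 17246\right) + 15202 = \frac{376290473}{21819} + 15202 = \frac{707982911}{21819}$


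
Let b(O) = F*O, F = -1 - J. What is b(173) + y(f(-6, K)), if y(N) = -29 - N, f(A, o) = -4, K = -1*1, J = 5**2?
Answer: -4523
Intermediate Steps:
J = 25
K = -1
F = -26 (F = -1 - 1*25 = -1 - 25 = -26)
b(O) = -26*O
b(173) + y(f(-6, K)) = -26*173 + (-29 - 1*(-4)) = -4498 + (-29 + 4) = -4498 - 25 = -4523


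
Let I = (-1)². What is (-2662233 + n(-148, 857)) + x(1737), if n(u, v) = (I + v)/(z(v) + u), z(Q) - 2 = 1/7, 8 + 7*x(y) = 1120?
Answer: -19025885941/7147 ≈ -2.6621e+6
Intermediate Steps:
x(y) = 1112/7 (x(y) = -8/7 + (⅐)*1120 = -8/7 + 160 = 1112/7)
z(Q) = 15/7 (z(Q) = 2 + 1/7 = 2 + ⅐ = 15/7)
I = 1
n(u, v) = (1 + v)/(15/7 + u)
(-2662233 + n(-148, 857)) + x(1737) = (-2662233 + 7*(1 + 857)/(15 + 7*(-148))) + 1112/7 = (-2662233 + 7*858/(15 - 1036)) + 1112/7 = (-2662233 + 7*858/(-1021)) + 1112/7 = (-2662233 + 7*(-1/1021)*858) + 1112/7 = (-2662233 - 6006/1021) + 1112/7 = -2718145899/1021 + 1112/7 = -19025885941/7147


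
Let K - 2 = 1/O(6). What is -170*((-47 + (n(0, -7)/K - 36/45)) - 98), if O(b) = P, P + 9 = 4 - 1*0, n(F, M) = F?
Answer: 24786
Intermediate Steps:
P = -5 (P = -9 + (4 - 1*0) = -9 + (4 + 0) = -9 + 4 = -5)
O(b) = -5
K = 9/5 (K = 2 + 1/(-5) = 2 - ⅕ = 9/5 ≈ 1.8000)
-170*((-47 + (n(0, -7)/K - 36/45)) - 98) = -170*((-47 + (0/(9/5) - 36/45)) - 98) = -170*((-47 + (0*(5/9) - 36*1/45)) - 98) = -170*((-47 + (0 - ⅘)) - 98) = -170*((-47 - ⅘) - 98) = -170*(-239/5 - 98) = -170*(-729/5) = 24786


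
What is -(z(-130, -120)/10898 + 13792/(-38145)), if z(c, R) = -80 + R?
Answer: 78967108/207852105 ≈ 0.37992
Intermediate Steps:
-(z(-130, -120)/10898 + 13792/(-38145)) = -((-80 - 120)/10898 + 13792/(-38145)) = -(-200*1/10898 + 13792*(-1/38145)) = -(-100/5449 - 13792/38145) = -1*(-78967108/207852105) = 78967108/207852105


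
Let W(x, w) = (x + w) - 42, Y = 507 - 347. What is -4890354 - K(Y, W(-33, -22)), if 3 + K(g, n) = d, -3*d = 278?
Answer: -14670775/3 ≈ -4.8903e+6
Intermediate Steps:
Y = 160
d = -278/3 (d = -1/3*278 = -278/3 ≈ -92.667)
W(x, w) = -42 + w + x (W(x, w) = (w + x) - 42 = -42 + w + x)
K(g, n) = -287/3 (K(g, n) = -3 - 278/3 = -287/3)
-4890354 - K(Y, W(-33, -22)) = -4890354 - 1*(-287/3) = -4890354 + 287/3 = -14670775/3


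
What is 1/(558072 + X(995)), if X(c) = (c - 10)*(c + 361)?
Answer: 1/1893732 ≈ 5.2806e-7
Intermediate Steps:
X(c) = (-10 + c)*(361 + c)
1/(558072 + X(995)) = 1/(558072 + (-3610 + 995**2 + 351*995)) = 1/(558072 + (-3610 + 990025 + 349245)) = 1/(558072 + 1335660) = 1/1893732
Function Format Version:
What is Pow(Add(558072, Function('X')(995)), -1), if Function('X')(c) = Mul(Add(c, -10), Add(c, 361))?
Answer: Rational(1, 1893732) ≈ 5.2806e-7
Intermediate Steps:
Function('X')(c) = Mul(Add(-10, c), Add(361, c))
Pow(Add(558072, Function('X')(995)), -1) = Pow(Add(558072, Add(-3610, Pow(995, 2), Mul(351, 995))), -1) = Pow(Add(558072, Add(-3610, 990025, 349245)), -1) = Pow(Add(558072, 1335660), -1) = Pow(1893732, -1) = Rational(1, 1893732)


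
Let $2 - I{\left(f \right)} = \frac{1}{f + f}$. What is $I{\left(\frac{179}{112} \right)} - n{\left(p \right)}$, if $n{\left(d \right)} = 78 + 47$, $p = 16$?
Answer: $- \frac{22073}{179} \approx -123.31$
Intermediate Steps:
$I{\left(f \right)} = 2 - \frac{1}{2 f}$ ($I{\left(f \right)} = 2 - \frac{1}{f + f} = 2 - \frac{1}{2 f}$)
$n{\left(d \right)} = 125$
$I{\left(\frac{179}{112} \right)} - n{\left(p \right)} = \left(2 - \frac{1}{2 \cdot \frac{179}{112}}\right) - 125 = \left(2 - \frac{56}{179}\right) - 125 = \frac{302}{179} - 125 = - \frac{22073}{179}$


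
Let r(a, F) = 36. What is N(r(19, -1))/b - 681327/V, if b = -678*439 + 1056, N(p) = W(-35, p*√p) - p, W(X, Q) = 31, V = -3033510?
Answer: 16840601431/74974716405 ≈ 0.22462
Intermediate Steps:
N(p) = 31 - p
b = -296586 (b = -297642 + 1056 = -296586)
N(r(19, -1))/b - 681327/V = (31 - 1*36)/(-296586) - 681327/(-3033510) = (31 - 36)*(-1/296586) - 681327*(-1/3033510) = -5*(-1/296586) + 227109/1011170 = 5/296586 + 227109/1011170 = 16840601431/74974716405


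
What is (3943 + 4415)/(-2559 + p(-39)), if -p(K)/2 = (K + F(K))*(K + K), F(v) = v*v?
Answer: 2786/76211 ≈ 0.036556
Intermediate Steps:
F(v) = v²
p(K) = -4*K*(K + K²) (p(K) = -2*(K + K²)*(K + K) = -2*(K + K²)*2*K = -4*K*(K + K²))
(3943 + 4415)/(-2559 + p(-39)) = (3943 + 4415)/(-2559 - 4*(-39)²*(1 - 39)) = 8358/(-2559 - 4*1521*(-38)) = 8358/(-2559 + 231192) = 8358/228633 = 8358*(1/228633) = 2786/76211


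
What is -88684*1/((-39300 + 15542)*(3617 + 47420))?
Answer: 44342/606268523 ≈ 7.3139e-5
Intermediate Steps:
-88684*1/((-39300 + 15542)*(3617 + 47420)) = -88684/(51037*(-23758)) = -88684/(-1212537046) = -88684*(-1/1212537046) = 44342/606268523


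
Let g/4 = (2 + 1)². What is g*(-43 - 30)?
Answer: -2628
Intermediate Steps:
g = 36 (g = 4*(2 + 1)² = 4*3² = 4*9 = 36)
g*(-43 - 30) = 36*(-43 - 30) = 36*(-73) = -2628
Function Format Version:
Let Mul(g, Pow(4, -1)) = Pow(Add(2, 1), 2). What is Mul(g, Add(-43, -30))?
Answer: -2628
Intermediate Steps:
g = 36 (g = Mul(4, Pow(Add(2, 1), 2)) = Mul(4, Pow(3, 2)) = Mul(4, 9) = 36)
Mul(g, Add(-43, -30)) = Mul(36, Add(-43, -30)) = Mul(36, -73) = -2628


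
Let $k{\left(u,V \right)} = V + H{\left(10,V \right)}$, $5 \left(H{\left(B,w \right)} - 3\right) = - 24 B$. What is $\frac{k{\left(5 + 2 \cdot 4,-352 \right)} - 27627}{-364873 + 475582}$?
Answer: $- \frac{28024}{110709} \approx -0.25313$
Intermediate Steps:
$H{\left(B,w \right)} = 3 - \frac{24 B}{5}$ ($H{\left(B,w \right)} = 3 + \frac{\left(-24\right) B}{5} = 3 - \frac{24 B}{5}$)
$k{\left(u,V \right)} = -45 + V$ ($k{\left(u,V \right)} = V + \left(3 - 48\right) = V - 45 = -45 + V$)
$\frac{k{\left(5 + 2 \cdot 4,-352 \right)} - 27627}{-364873 + 475582} = \frac{\left(-45 - 352\right) - 27627}{-364873 + 475582} = \frac{-397 - 27627}{110709} = \left(-28024\right) \frac{1}{110709} = - \frac{28024}{110709}$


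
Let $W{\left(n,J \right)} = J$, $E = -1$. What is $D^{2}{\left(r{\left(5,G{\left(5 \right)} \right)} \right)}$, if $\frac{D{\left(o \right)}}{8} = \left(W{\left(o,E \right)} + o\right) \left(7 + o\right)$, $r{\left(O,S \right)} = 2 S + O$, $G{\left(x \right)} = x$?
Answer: $6071296$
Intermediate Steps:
$r{\left(O,S \right)} = O + 2 S$
$D{\left(o \right)} = 8 \left(-1 + o\right) \left(7 + o\right)$
$D^{2}{\left(r{\left(5,G{\left(5 \right)} \right)} \right)} = \left(-56 + 8 \left(5 + 2 \cdot 5\right)^{2} + 48 \left(5 + 2 \cdot 5\right)\right)^{2} = \left(-56 + 8 \left(5 + 10\right)^{2} + 48 \left(5 + 10\right)\right)^{2} = \left(-56 + 8 \cdot 15^{2} + 48 \cdot 15\right)^{2} = \left(-56 + 8 \cdot 225 + 720\right)^{2} = \left(-56 + 1800 + 720\right)^{2} = 2464^{2} = 6071296$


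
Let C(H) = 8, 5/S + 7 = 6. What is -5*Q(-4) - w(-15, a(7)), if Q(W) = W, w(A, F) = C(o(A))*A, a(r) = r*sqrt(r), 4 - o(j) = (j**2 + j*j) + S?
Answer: 140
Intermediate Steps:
S = -5 (S = 5/(-7 + 6) = 5/(-1) = 5*(-1) = -5)
o(j) = 9 - 2*j**2 (o(j) = 4 - ((j**2 + j*j) - 5) = 4 - ((j**2 + j**2) - 5) = 4 - (2*j**2 - 5) = 4 - (-5 + 2*j**2) = 4 + (5 - 2*j**2) = 9 - 2*j**2)
a(r) = r**(3/2)
w(A, F) = 8*A
-5*Q(-4) - w(-15, a(7)) = -5*(-4) - 8*(-15) = 20 - 1*(-120) = 20 + 120 = 140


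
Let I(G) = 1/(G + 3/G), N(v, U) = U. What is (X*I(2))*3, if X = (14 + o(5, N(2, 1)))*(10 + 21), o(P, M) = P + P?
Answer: 4464/7 ≈ 637.71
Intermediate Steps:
o(P, M) = 2*P
X = 744 (X = (14 + 2*5)*(10 + 21) = (14 + 10)*31 = 24*31 = 744)
(X*I(2))*3 = (744*(2/(3 + 2²)))*3 = (744*(2/(3 + 4)))*3 = (744*(2/7))*3 = (1488/7)*3 = 4464/7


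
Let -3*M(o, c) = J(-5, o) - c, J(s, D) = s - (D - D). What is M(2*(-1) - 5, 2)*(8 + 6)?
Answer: 98/3 ≈ 32.667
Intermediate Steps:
J(s, D) = s (J(s, D) = s - 1*0 = s + 0 = s)
M(o, c) = 5/3 + c/3 (M(o, c) = -(-5 - c)/3 = 5/3 + c/3)
M(2*(-1) - 5, 2)*(8 + 6) = (5/3 + (⅓)*2)*(8 + 6) = (5/3 + ⅔)*14 = (7/3)*14 = 98/3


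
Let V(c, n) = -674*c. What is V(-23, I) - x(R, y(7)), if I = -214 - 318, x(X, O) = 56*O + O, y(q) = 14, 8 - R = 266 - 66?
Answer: 14704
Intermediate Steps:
R = -192 (R = 8 - (266 - 66) = 8 - 1*200 = 8 - 200 = -192)
x(X, O) = 57*O
I = -532
V(-23, I) - x(R, y(7)) = -674*(-23) - 57*14 = 15502 - 1*798 = 15502 - 798 = 14704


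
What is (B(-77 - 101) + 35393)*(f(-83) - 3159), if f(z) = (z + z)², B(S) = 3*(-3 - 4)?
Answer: 862970684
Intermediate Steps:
B(S) = -21 (B(S) = 3*(-7) = -21)
f(z) = 4*z² (f(z) = (2*z)² = 4*z²)
(B(-77 - 101) + 35393)*(f(-83) - 3159) = (-21 + 35393)*(4*(-83)² - 3159) = 35372*(4*6889 - 3159) = 35372*(27556 - 3159) = 35372*24397 = 862970684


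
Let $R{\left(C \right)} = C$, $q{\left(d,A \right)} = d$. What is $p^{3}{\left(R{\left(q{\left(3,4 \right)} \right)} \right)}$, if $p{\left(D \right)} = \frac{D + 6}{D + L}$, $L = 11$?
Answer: $\frac{729}{2744} \approx 0.26567$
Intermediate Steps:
$p{\left(D \right)} = \frac{6 + D}{11 + D}$ ($p{\left(D \right)} = \frac{D + 6}{D + 11} = \frac{6 + D}{11 + D}$)
$p^{3}{\left(R{\left(q{\left(3,4 \right)} \right)} \right)} = \left(\frac{6 + 3}{11 + 3}\right)^{3} = \left(\frac{1}{14} \cdot 9\right)^{3} = \left(\frac{9}{14}\right)^{3} = \frac{729}{2744}$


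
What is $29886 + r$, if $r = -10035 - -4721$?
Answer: $24572$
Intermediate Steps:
$r = -5314$ ($r = -10035 + 4721 = -5314$)
$29886 + r = 29886 - 5314 = 24572$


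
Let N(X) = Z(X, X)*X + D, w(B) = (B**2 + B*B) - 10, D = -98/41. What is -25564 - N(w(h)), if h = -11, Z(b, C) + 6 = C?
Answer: -3197738/41 ≈ -77994.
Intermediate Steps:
Z(b, C) = -6 + C
D = -98/41 (D = -98*1/41 = -98/41 ≈ -2.3902)
w(B) = -10 + 2*B**2 (w(B) = (B**2 + B**2) - 10 = 2*B**2 - 10 = -10 + 2*B**2)
N(X) = -98/41 + X*(-6 + X) (N(X) = (-6 + X)*X - 98/41 = X*(-6 + X) - 98/41 = -98/41 + X*(-6 + X))
-25564 - N(w(h)) = -25564 - (-98/41 + (-10 + 2*(-11)**2)*(-6 + (-10 + 2*(-11)**2))) = -25564 - (-98/41 + (-10 + 2*121)*(-6 + (-10 + 2*121))) = -25564 - (-98/41 + (-10 + 242)*(-6 + (-10 + 242))) = -25564 - (-98/41 + 232*(-6 + 232)) = -25564 - (-98/41 + 232*226) = -25564 - (-98/41 + 52432) = -25564 - 1*2149614/41 = -25564 - 2149614/41 = -3197738/41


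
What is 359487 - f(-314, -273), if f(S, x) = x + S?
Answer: 360074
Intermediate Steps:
f(S, x) = S + x
359487 - f(-314, -273) = 359487 - (-314 - 273) = 359487 - 1*(-587) = 359487 + 587 = 360074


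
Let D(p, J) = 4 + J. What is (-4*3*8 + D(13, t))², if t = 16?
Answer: 5776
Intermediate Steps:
(-4*3*8 + D(13, t))² = (-4*3*8 + (4 + 16))² = (-12*8 + 20)² = (-96 + 20)² = (-76)² = 5776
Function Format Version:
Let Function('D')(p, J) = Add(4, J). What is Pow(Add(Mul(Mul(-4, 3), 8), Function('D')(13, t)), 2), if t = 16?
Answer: 5776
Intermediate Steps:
Pow(Add(Mul(Mul(-4, 3), 8), Function('D')(13, t)), 2) = Pow(Add(Mul(Mul(-4, 3), 8), Add(4, 16)), 2) = Pow(Add(Mul(-12, 8), 20), 2) = Pow(Add(-96, 20), 2) = Pow(-76, 2) = 5776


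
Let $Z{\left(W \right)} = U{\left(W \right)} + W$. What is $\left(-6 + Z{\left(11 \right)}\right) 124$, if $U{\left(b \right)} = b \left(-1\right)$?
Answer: $-744$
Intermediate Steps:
$U{\left(b \right)} = - b$
$Z{\left(W \right)} = 0$ ($Z{\left(W \right)} = - W + W = 0$)
$\left(-6 + Z{\left(11 \right)}\right) 124 = \left(-6 + 0\right) 124 = \left(-6\right) 124 = -744$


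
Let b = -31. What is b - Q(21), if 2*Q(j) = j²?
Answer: -503/2 ≈ -251.50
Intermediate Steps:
Q(j) = j²/2
b - Q(21) = -31 - 21²/2 = -31 - 441/2 = -503/2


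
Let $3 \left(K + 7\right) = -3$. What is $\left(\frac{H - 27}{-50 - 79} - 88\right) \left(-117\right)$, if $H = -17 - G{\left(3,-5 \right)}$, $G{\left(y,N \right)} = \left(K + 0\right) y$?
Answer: $\frac{441948}{43} \approx 10278.0$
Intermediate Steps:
$K = -8$ ($K = -7 + \frac{1}{3} \left(-3\right) = -7 - 1 = -8$)
$G{\left(y,N \right)} = - 8 y$ ($G{\left(y,N \right)} = \left(-8 + 0\right) y = - 8 y$)
$H = 7$ ($H = -17 - \left(-8\right) 3 = -17 - -24 = -17 + 24 = 7$)
$\left(\frac{H - 27}{-50 - 79} - 88\right) \left(-117\right) = \left(\frac{7 - 27}{-50 - 79} - 88\right) \left(-117\right) = \left(- \frac{20}{-129} - 88\right) \left(-117\right) = \left(\left(-20\right) \left(- \frac{1}{129}\right) - 88\right) \left(-117\right) = \left(\frac{20}{129} - 88\right) \left(-117\right) = \left(- \frac{11332}{129}\right) \left(-117\right) = \frac{441948}{43}$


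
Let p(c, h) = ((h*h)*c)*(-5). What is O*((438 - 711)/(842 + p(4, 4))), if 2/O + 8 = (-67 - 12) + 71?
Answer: 91/1392 ≈ 0.065374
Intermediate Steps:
p(c, h) = -5*c*h**2 (p(c, h) = (h**2*c)*(-5) = (c*h**2)*(-5) = -5*c*h**2)
O = -1/8 (O = 2/(-8 + ((-67 - 12) + 71)) = 2/(-8 + (-79 + 71)) = 2/(-8 - 8) = 2/(-16) = 2*(-1/16) = -1/8 ≈ -0.12500)
O*((438 - 711)/(842 + p(4, 4))) = -(438 - 711)/(8*(842 - 5*4*4**2)) = -(-273)/(8*(842 - 5*4*16)) = -(-273)/(8*(842 - 320)) = -(-273)/(8*522) = -1/8*(-91/174) = 91/1392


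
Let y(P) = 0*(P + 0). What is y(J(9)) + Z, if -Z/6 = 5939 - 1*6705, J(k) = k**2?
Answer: 4596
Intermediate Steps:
Z = 4596 (Z = -6*(5939 - 1*6705) = -6*(5939 - 6705) = -6*(-766) = 4596)
y(P) = 0 (y(P) = 0*P = 0)
y(J(9)) + Z = 0 + 4596 = 4596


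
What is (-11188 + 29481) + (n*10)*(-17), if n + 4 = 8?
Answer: 17613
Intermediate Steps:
n = 4 (n = -4 + 8 = 4)
(-11188 + 29481) + (n*10)*(-17) = (-11188 + 29481) + (4*10)*(-17) = 18293 + 40*(-17) = 18293 - 680 = 17613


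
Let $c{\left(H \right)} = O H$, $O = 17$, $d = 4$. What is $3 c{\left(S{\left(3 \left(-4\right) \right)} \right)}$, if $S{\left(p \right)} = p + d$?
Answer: $-408$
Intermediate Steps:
$S{\left(p \right)} = 4 + p$ ($S{\left(p \right)} = p + 4 = 4 + p$)
$c{\left(H \right)} = 17 H$
$3 c{\left(S{\left(3 \left(-4\right) \right)} \right)} = 3 \cdot 17 \left(4 + 3 \left(-4\right)\right) = 3 \cdot 17 \left(4 - 12\right) = 3 \cdot 17 \left(-8\right) = 3 \left(-136\right) = -408$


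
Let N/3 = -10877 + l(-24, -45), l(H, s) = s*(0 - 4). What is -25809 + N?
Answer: -57900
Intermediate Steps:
l(H, s) = -4*s (l(H, s) = s*(-4) = -4*s)
N = -32091 (N = 3*(-10877 - 4*(-45)) = 3*(-10877 + 180) = 3*(-10697) = -32091)
-25809 + N = -25809 - 32091 = -57900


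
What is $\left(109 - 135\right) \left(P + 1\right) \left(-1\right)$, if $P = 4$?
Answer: $130$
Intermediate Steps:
$\left(109 - 135\right) \left(P + 1\right) \left(-1\right) = \left(109 - 135\right) \left(4 + 1\right) \left(-1\right) = - 26 \cdot 5 \left(-1\right) = \left(-26\right) \left(-5\right) = 130$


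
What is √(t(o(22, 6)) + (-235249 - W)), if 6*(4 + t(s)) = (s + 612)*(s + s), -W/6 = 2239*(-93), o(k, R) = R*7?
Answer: I*√1475459 ≈ 1214.7*I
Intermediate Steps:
o(k, R) = 7*R
W = 1249362 (W = -13434*(-93) = -6*(-208227) = 1249362)
t(s) = -4 + s*(612 + s)/3 (t(s) = -4 + ((s + 612)*(s + s))/6 = -4 + ((612 + s)*(2*s))/6 = -4 + (2*s*(612 + s))/6 = -4 + s*(612 + s)/3)
√(t(o(22, 6)) + (-235249 - W)) = √((-4 + 204*(7*6) + (7*6)²/3) + (-235249 - 1*1249362)) = √((-4 + 204*42 + (⅓)*42²) + (-235249 - 1249362)) = √((-4 + 8568 + (⅓)*1764) - 1484611) = √((-4 + 8568 + 588) - 1484611) = √(9152 - 1484611) = √(-1475459) = I*√1475459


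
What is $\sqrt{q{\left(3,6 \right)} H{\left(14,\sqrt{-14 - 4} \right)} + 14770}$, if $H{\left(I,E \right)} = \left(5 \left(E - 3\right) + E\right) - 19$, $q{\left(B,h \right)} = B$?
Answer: $\sqrt{14668 + 54 i \sqrt{2}} \approx 121.11 + 0.3153 i$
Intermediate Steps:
$H{\left(I,E \right)} = -34 + 6 E$ ($H{\left(I,E \right)} = \left(5 \left(-3 + E\right) + E\right) - 19 = \left(\left(-15 + 5 E\right) + E\right) - 19 = \left(-15 + 6 E\right) - 19 = -34 + 6 E$)
$\sqrt{q{\left(3,6 \right)} H{\left(14,\sqrt{-14 - 4} \right)} + 14770} = \sqrt{3 \left(-34 + 6 \sqrt{-14 - 4}\right) + 14770} = \sqrt{3 \left(-34 + 6 \sqrt{-18}\right) + 14770} = \sqrt{3 \left(-34 + 6 \cdot 3 i \sqrt{2}\right) + 14770} = \sqrt{3 \left(-34 + 18 i \sqrt{2}\right) + 14770} = \sqrt{\left(-102 + 54 i \sqrt{2}\right) + 14770} = \sqrt{14668 + 54 i \sqrt{2}}$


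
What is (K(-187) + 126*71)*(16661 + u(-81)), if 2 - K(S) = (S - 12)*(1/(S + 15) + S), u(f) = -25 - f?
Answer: -81274359543/172 ≈ -4.7253e+8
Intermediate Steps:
K(S) = 2 - (-12 + S)*(S + 1/(15 + S)) (K(S) = 2 - (S - 12)*(1/(S + 15) + S) = 2 - (-12 + S)*(1/(15 + S) + S) = 2 - (-12 + S)*(S + 1/(15 + S)))
(K(-187) + 126*71)*(16661 + u(-81)) = ((42 - 1*(-187)**3 - 3*(-187)**2 + 181*(-187))/(15 - 187) + 126*71)*(16661 + (-25 - 1*(-81))) = ((42 - 1*(-6539203) - 3*34969 - 33847)/(-172) + 8946)*(16661 + (-25 + 81)) = (-(42 + 6539203 - 104907 - 33847)/172 + 8946)*(16661 + 56) = (-1/172*6400491 + 8946)*16717 = (-6400491/172 + 8946)*16717 = -4861779/172*16717 = -81274359543/172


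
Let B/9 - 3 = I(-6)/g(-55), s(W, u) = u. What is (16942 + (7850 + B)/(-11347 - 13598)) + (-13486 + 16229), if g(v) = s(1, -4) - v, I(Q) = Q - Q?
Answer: 491034448/24945 ≈ 19685.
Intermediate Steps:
I(Q) = 0
g(v) = -4 - v
B = 27 (B = 27 + 9*(0/(-4 - 1*(-55))) = 27 + 9*(0/(-4 + 55)) = 27 + 9*(0/51) = 27 + 9*(0*(1/51)) = 27 + 9*0 = 27 + 0 = 27)
(16942 + (7850 + B)/(-11347 - 13598)) + (-13486 + 16229) = (16942 + (7850 + 27)/(-11347 - 13598)) + (-13486 + 16229) = (16942 + 7877/(-24945)) + 2743 = (16942 + 7877*(-1/24945)) + 2743 = (16942 - 7877/24945) + 2743 = 422610313/24945 + 2743 = 491034448/24945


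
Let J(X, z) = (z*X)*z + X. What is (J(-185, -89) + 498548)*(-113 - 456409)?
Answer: 441466817484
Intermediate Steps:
J(X, z) = X + X*z² (J(X, z) = (X*z)*z + X = X*z² + X = X + X*z²)
(J(-185, -89) + 498548)*(-113 - 456409) = (-185*(1 + (-89)²) + 498548)*(-113 - 456409) = (-185*(1 + 7921) + 498548)*(-456522) = (-185*7922 + 498548)*(-456522) = (-1465570 + 498548)*(-456522) = -967022*(-456522) = 441466817484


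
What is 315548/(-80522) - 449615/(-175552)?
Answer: -738122441/543684544 ≈ -1.3576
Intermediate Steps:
315548/(-80522) - 449615/(-175552) = 315548*(-1/80522) - 449615*(-1/175552) = -157774/40261 + 449615/175552 = -738122441/543684544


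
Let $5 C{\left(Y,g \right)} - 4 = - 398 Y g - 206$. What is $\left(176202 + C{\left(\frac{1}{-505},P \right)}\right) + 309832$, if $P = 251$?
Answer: $\frac{1227233738}{2525} \approx 4.8603 \cdot 10^{5}$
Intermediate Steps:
$C{\left(Y,g \right)} = - \frac{202}{5} - \frac{398 Y g}{5}$ ($C{\left(Y,g \right)} = \frac{4}{5} + \frac{- 398 Y g - 206}{5} = \frac{4}{5} + \frac{-206 - 398 Y g}{5} = \frac{4}{5} - \left(\frac{206}{5} + \frac{398 Y g}{5}\right) = - \frac{202}{5} - \frac{398 Y g}{5}$)
$\left(176202 + C{\left(\frac{1}{-505},P \right)}\right) + 309832 = \left(176202 - \left(\frac{202}{5} + \frac{398}{5} \frac{1}{-505} \cdot 251\right)\right) + 309832 = \left(176202 - \left(\frac{202}{5} - \frac{99898}{2525}\right)\right) + 309832 = \left(176202 + \left(- \frac{202}{5} + \frac{99898}{2525}\right)\right) + 309832 = \left(176202 - \frac{2112}{2525}\right) + 309832 = \frac{444907938}{2525} + 309832 = \frac{1227233738}{2525}$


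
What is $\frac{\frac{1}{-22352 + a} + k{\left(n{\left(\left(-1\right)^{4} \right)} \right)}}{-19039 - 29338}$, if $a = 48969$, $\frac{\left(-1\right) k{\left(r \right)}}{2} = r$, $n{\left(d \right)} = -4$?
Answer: $- \frac{212937}{1287650609} \approx -0.00016537$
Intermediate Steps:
$k{\left(r \right)} = - 2 r$
$\frac{\frac{1}{-22352 + a} + k{\left(n{\left(\left(-1\right)^{4} \right)} \right)}}{-19039 - 29338} = \frac{\frac{1}{-22352 + 48969} - -8}{-19039 - 29338} = \frac{\frac{1}{26617} + 8}{-48377} = \left(\frac{1}{26617} + 8\right) \left(- \frac{1}{48377}\right) = \frac{212937}{26617} \left(- \frac{1}{48377}\right) = - \frac{212937}{1287650609}$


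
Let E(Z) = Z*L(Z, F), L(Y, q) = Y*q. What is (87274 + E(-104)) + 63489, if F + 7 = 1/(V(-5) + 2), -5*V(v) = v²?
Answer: 214337/3 ≈ 71446.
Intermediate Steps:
V(v) = -v²/5
F = -22/3 (F = -7 + 1/(-⅕*(-5)² + 2) = -7 + 1/(-⅕*25 + 2) = -7 + 1/(-5 + 2) = -7 + 1/(-3) = -7 - ⅓ = -22/3 ≈ -7.3333)
E(Z) = -22*Z²/3 (E(Z) = Z*(Z*(-22/3)) = Z*(-22*Z/3) = -22*Z²/3)
(87274 + E(-104)) + 63489 = (87274 - 22/3*(-104)²) + 63489 = (87274 - 22/3*10816) + 63489 = (87274 - 237952/3) + 63489 = 23870/3 + 63489 = 214337/3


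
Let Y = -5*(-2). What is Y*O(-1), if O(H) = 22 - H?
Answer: 230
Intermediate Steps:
Y = 10
Y*O(-1) = 10*(22 - 1*(-1)) = 10*(22 + 1) = 10*23 = 230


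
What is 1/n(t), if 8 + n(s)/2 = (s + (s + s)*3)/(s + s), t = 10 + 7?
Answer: -⅑ ≈ -0.11111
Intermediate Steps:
t = 17
n(s) = -9 (n(s) = -16 + 2*((s + (s + s)*3)/(s + s)) = -16 + 2*((s + (2*s)*3)/((2*s))) = -16 + 2*((s + 6*s)*(1/(2*s))) = -16 + 2*((7*s)*(1/(2*s))) = -16 + 2*(7/2) = -16 + 7 = -9)
1/n(t) = 1/(-9) = -⅑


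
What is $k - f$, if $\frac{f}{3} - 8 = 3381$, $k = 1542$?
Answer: $-8625$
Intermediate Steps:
$f = 10167$ ($f = 24 + 3 \cdot 3381 = 24 + 10143 = 10167$)
$k - f = 1542 - 10167 = -8625$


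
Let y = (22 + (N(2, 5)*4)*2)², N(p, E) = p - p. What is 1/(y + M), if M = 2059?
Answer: 1/2543 ≈ 0.00039324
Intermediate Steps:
N(p, E) = 0
y = 484 (y = (22 + (0*4)*2)² = (22 + 0*2)² = (22 + 0)² = 22² = 484)
1/(y + M) = 1/(484 + 2059) = 1/2543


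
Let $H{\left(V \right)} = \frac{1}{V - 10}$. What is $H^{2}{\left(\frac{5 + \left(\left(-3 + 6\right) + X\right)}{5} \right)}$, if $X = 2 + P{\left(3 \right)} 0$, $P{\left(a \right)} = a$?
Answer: $\frac{1}{64} \approx 0.015625$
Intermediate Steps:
$X = 2$ ($X = 2 + 3 \cdot 0 = 2 + 0 = 2$)
$H{\left(V \right)} = \frac{1}{-10 + V}$
$H^{2}{\left(\frac{5 + \left(\left(-3 + 6\right) + X\right)}{5} \right)} = \left(\frac{1}{-10 + \frac{5 + \left(\left(-3 + 6\right) + 2\right)}{5}}\right)^{2} = \left(\frac{1}{-10 + \left(5 + \left(3 + 2\right)\right) \frac{1}{5}}\right)^{2} = \left(\frac{1}{-10 + \left(5 + 5\right) \frac{1}{5}}\right)^{2} = \left(\frac{1}{-10 + 10 \cdot \frac{1}{5}}\right)^{2} = \left(\frac{1}{-10 + 2}\right)^{2} = \left(\frac{1}{-8}\right)^{2} = \left(- \frac{1}{8}\right)^{2} = \frac{1}{64}$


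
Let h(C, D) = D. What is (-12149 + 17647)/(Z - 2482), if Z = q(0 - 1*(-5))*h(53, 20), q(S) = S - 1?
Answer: -2749/1201 ≈ -2.2889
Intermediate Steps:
q(S) = -1 + S
Z = 80 (Z = (-1 + (0 - 1*(-5)))*20 = (-1 + (0 + 5))*20 = (-1 + 5)*20 = 4*20 = 80)
(-12149 + 17647)/(Z - 2482) = (-12149 + 17647)/(80 - 2482) = 5498/(-2402) = 5498*(-1/2402) = -2749/1201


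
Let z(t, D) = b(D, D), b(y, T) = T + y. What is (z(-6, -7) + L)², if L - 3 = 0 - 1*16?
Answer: 729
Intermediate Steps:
z(t, D) = 2*D (z(t, D) = D + D = 2*D)
L = -13 (L = 3 + (0 - 1*16) = 3 + (0 - 16) = 3 - 16 = -13)
(z(-6, -7) + L)² = (2*(-7) - 13)² = (-14 - 13)² = (-27)² = 729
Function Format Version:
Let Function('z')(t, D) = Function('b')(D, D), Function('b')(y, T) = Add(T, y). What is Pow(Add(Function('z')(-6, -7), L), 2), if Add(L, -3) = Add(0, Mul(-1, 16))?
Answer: 729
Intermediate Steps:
Function('z')(t, D) = Mul(2, D) (Function('z')(t, D) = Add(D, D) = Mul(2, D))
L = -13 (L = Add(3, Add(0, Mul(-1, 16))) = Add(3, Add(0, -16)) = Add(3, -16) = -13)
Pow(Add(Function('z')(-6, -7), L), 2) = Pow(Add(Mul(2, -7), -13), 2) = Pow(Add(-14, -13), 2) = Pow(-27, 2) = 729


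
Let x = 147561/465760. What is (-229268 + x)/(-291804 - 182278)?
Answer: 106783716119/220808432320 ≈ 0.48360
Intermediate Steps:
x = 147561/465760 (x = 147561*(1/465760) = 147561/465760 ≈ 0.31682)
(-229268 + x)/(-291804 - 182278) = (-229268 + 147561/465760)/(-291804 - 182278) = -106783716119/465760/(-474082) = -106783716119/465760*(-1/474082) = 106783716119/220808432320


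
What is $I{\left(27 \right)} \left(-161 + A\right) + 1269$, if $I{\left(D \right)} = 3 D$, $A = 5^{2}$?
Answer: $-9747$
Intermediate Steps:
$A = 25$
$I{\left(27 \right)} \left(-161 + A\right) + 1269 = 3 \cdot 27 \left(-161 + 25\right) + 1269 = 81 \left(-136\right) + 1269 = -11016 + 1269 = -9747$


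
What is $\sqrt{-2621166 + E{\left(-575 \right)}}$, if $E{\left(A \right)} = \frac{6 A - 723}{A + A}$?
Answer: $\frac{3 i \sqrt{15406609938}}{230} \approx 1619.0 i$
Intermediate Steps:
$E{\left(A \right)} = \frac{-723 + 6 A}{2 A}$
$\sqrt{-2621166 + E{\left(-575 \right)}} = \sqrt{-2621166 + \left(3 - \frac{723}{2 \left(-575\right)}\right)} = \sqrt{-2621166 + \left(3 - - \frac{723}{1150}\right)} = \sqrt{-2621166 + \left(3 + \frac{723}{1150}\right)} = \sqrt{-2621166 + \frac{4173}{1150}} = \sqrt{- \frac{3014336727}{1150}} = \frac{3 i \sqrt{15406609938}}{230}$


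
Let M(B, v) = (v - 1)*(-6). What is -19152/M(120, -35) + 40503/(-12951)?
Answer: -396275/4317 ≈ -91.794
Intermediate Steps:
M(B, v) = 6 - 6*v (M(B, v) = (-1 + v)*(-6) = 6 - 6*v)
-19152/M(120, -35) + 40503/(-12951) = -19152/(6 - 6*(-35)) + 40503/(-12951) = -19152/(6 + 210) + 40503*(-1/12951) = -19152/216 - 13501/4317 = -19152*1/216 - 13501/4317 = -266/3 - 13501/4317 = -396275/4317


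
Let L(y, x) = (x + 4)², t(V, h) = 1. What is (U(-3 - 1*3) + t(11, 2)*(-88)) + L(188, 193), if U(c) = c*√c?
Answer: 38721 - 6*I*√6 ≈ 38721.0 - 14.697*I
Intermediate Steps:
U(c) = c^(3/2)
L(y, x) = (4 + x)²
(U(-3 - 1*3) + t(11, 2)*(-88)) + L(188, 193) = ((-3 - 1*3)^(3/2) + 1*(-88)) + (4 + 193)² = ((-3 - 3)^(3/2) - 88) + 197² = ((-6)^(3/2) - 88) + 38809 = (-6*I*√6 - 88) + 38809 = (-88 - 6*I*√6) + 38809 = 38721 - 6*I*√6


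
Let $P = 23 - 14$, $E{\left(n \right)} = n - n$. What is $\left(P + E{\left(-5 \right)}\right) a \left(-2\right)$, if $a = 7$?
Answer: $-126$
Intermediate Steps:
$E{\left(n \right)} = 0$
$P = 9$
$\left(P + E{\left(-5 \right)}\right) a \left(-2\right) = \left(9 + 0\right) 7 \left(-2\right) = 9 \left(-14\right) = -126$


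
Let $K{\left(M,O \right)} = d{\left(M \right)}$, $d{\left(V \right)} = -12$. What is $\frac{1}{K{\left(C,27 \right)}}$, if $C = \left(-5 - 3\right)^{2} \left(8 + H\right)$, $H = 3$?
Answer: $- \frac{1}{12} \approx -0.083333$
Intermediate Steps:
$C = 704$ ($C = \left(-5 - 3\right)^{2} \left(8 + 3\right) = \left(-8\right)^{2} \cdot 11 = 64 \cdot 11 = 704$)
$K{\left(M,O \right)} = -12$
$\frac{1}{K{\left(C,27 \right)}} = \frac{1}{-12} = - \frac{1}{12}$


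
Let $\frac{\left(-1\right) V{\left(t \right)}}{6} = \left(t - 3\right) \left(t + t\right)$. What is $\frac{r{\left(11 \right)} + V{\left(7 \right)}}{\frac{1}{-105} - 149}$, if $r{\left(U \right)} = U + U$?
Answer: $\frac{16485}{7823} \approx 2.1072$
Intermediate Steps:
$V{\left(t \right)} = - 12 t \left(-3 + t\right)$ ($V{\left(t \right)} = - 6 \left(t - 3\right) \left(t + t\right) = - 6 \left(-3 + t\right) 2 t = - 6 \cdot 2 t \left(-3 + t\right) = - 12 t \left(-3 + t\right)$)
$r{\left(U \right)} = 2 U$
$\frac{r{\left(11 \right)} + V{\left(7 \right)}}{\frac{1}{-105} - 149} = \frac{2 \cdot 11 + 12 \cdot 7 \left(3 - 7\right)}{\frac{1}{-105} - 149} = \frac{22 + 12 \cdot 7 \left(3 - 7\right)}{- \frac{1}{105} - 149} = \frac{22 + 12 \cdot 7 \left(-4\right)}{- \frac{15646}{105}} = - \frac{105 \left(22 - 336\right)}{15646} = \left(- \frac{105}{15646}\right) \left(-314\right) = \frac{16485}{7823}$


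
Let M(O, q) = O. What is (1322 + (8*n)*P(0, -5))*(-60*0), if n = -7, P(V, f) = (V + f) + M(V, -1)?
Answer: 0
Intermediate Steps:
P(V, f) = f + 2*V (P(V, f) = (V + f) + V = f + 2*V)
(1322 + (8*n)*P(0, -5))*(-60*0) = (1322 + (8*(-7))*(-5 + 2*0))*(-60*0) = (1322 - 56*(-5 + 0))*0 = (1322 - 56*(-5))*0 = (1322 + 280)*0 = 1602*0 = 0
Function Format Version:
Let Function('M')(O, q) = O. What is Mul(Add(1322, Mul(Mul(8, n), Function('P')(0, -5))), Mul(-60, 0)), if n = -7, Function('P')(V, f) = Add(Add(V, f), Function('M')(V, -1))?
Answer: 0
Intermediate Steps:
Function('P')(V, f) = Add(f, Mul(2, V)) (Function('P')(V, f) = Add(Add(V, f), V) = Add(f, Mul(2, V)))
Mul(Add(1322, Mul(Mul(8, n), Function('P')(0, -5))), Mul(-60, 0)) = Mul(Add(1322, Mul(Mul(8, -7), Add(-5, Mul(2, 0)))), Mul(-60, 0)) = Mul(Add(1322, Mul(-56, Add(-5, 0))), 0) = Mul(Add(1322, Mul(-56, -5)), 0) = Mul(Add(1322, 280), 0) = Mul(1602, 0) = 0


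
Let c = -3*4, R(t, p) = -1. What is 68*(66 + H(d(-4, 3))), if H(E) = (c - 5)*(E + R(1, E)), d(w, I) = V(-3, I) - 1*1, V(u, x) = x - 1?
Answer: 4488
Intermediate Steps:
V(u, x) = -1 + x
c = -12
d(w, I) = -2 + I (d(w, I) = (-1 + I) - 1*1 = (-1 + I) - 1 = -2 + I)
H(E) = 17 - 17*E (H(E) = (-12 - 5)*(E - 1) = -17*(-1 + E) = 17 - 17*E)
68*(66 + H(d(-4, 3))) = 68*(66 + (17 - 17*(-2 + 3))) = 68*(66 + (17 - 17*1)) = 68*(66 + (17 - 17)) = 68*(66 + 0) = 68*66 = 4488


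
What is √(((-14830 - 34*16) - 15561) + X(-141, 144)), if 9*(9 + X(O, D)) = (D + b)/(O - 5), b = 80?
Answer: 4*I*√92757085/219 ≈ 175.91*I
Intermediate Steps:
X(O, D) = -9 + (80 + D)/(9*(-5 + O)) (X(O, D) = -9 + ((D + 80)/(O - 5))/9 = -9 + ((80 + D)/(-5 + O))/9 = -9 + (80 + D)/(9*(-5 + O)))
√(((-14830 - 34*16) - 15561) + X(-141, 144)) = √(((-14830 - 34*16) - 15561) + (485 + 144 - 81*(-141))/(9*(-5 - 141))) = √(((-14830 - 544) - 15561) + (⅑)*(485 + 144 + 11421)/(-146)) = √((-15374 - 15561) + (⅑)*(-1/146)*12050) = √(-30935 - 6025/657) = √(-20330320/657) = 4*I*√92757085/219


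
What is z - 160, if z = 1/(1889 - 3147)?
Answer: -201281/1258 ≈ -160.00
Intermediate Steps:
z = -1/1258 (z = 1/(-1258) = -1/1258 ≈ -0.00079491)
z - 160 = -1/1258 - 160 = -201281/1258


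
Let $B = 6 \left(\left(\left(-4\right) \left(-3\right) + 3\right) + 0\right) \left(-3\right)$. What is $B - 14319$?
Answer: $-14589$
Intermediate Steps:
$B = -270$ ($B = 6 \left(\left(12 + 3\right) + 0\right) \left(-3\right) = 6 \left(15 + 0\right) \left(-3\right) = 6 \cdot 15 \left(-3\right) = 90 \left(-3\right) = -270$)
$B - 14319 = -270 - 14319 = -14589$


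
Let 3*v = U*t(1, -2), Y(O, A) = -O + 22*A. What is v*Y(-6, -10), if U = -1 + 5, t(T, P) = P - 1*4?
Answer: 1712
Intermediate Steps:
t(T, P) = -4 + P (t(T, P) = P - 4 = -4 + P)
U = 4
v = -8 (v = (4*(-4 - 2))/3 = (4*(-6))/3 = (⅓)*(-24) = -8)
v*Y(-6, -10) = -8*(-1*(-6) + 22*(-10)) = -8*(6 - 220) = -8*(-214) = 1712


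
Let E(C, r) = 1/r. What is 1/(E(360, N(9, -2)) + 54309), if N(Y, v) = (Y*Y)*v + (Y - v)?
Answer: 151/8200658 ≈ 1.8413e-5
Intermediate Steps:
N(Y, v) = Y - v + v*Y² (N(Y, v) = Y²*v + (Y - v) = v*Y² + (Y - v) = Y - v + v*Y²)
1/(E(360, N(9, -2)) + 54309) = 1/(1/(9 - 1*(-2) - 2*9²) + 54309) = 1/(1/(9 + 2 - 2*81) + 54309) = 1/(1/(9 + 2 - 162) + 54309) = 1/(1/(-151) + 54309) = 1/(-1/151 + 54309) = 1/(8200658/151) = 151/8200658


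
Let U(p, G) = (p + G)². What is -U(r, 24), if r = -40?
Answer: -256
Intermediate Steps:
U(p, G) = (G + p)²
-U(r, 24) = -(24 - 40)² = -1*(-16)² = -1*256 = -256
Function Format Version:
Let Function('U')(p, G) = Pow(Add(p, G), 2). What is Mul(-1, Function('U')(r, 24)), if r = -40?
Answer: -256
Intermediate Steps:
Function('U')(p, G) = Pow(Add(G, p), 2)
Mul(-1, Function('U')(r, 24)) = Mul(-1, Pow(Add(24, -40), 2)) = Mul(-1, Pow(-16, 2)) = Mul(-1, 256) = -256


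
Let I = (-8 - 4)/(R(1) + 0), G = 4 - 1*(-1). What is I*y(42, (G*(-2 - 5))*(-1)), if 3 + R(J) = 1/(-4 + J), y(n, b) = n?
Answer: 756/5 ≈ 151.20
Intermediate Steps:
G = 5 (G = 4 + 1 = 5)
R(J) = -3 + 1/(-4 + J)
I = 18/5 (I = (-8 - 4)/((13 - 3*1)/(-4 + 1) + 0) = -12/((13 - 3)/(-3) + 0) = -12/(-⅓*10 + 0) = -12/(-10/3 + 0) = -12/(-10/3) = -12*(-3/10) = 18/5 ≈ 3.6000)
I*y(42, (G*(-2 - 5))*(-1)) = (18/5)*42 = 756/5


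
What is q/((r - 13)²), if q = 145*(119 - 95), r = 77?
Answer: 435/512 ≈ 0.84961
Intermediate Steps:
q = 3480 (q = 145*24 = 3480)
q/((r - 13)²) = 3480/((77 - 13)²) = 3480/(64²) = 3480/4096 = 3480*(1/4096) = 435/512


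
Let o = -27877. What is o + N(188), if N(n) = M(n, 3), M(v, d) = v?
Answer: -27689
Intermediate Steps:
N(n) = n
o + N(188) = -27877 + 188 = -27689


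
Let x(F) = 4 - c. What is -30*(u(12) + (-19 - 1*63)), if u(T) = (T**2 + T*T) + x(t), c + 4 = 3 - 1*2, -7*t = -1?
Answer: -6390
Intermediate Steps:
t = 1/7 (t = -1/7*(-1) = 1/7 ≈ 0.14286)
c = -3 (c = -4 + (3 - 1*2) = -4 + (3 - 2) = -4 + 1 = -3)
x(F) = 7 (x(F) = 4 - 1*(-3) = 4 + 3 = 7)
u(T) = 7 + 2*T**2 (u(T) = (T**2 + T*T) + 7 = (T**2 + T**2) + 7 = 2*T**2 + 7 = 7 + 2*T**2)
-30*(u(12) + (-19 - 1*63)) = -30*((7 + 2*12**2) + (-19 - 1*63)) = -30*((7 + 2*144) + (-19 - 63)) = -30*((7 + 288) - 82) = -30*(295 - 82) = -30*213 = -6390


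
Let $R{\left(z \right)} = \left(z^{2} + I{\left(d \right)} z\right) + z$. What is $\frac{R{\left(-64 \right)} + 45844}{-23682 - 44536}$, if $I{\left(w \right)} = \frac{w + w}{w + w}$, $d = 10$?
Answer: $- \frac{24906}{34109} \approx -0.73019$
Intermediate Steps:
$I{\left(w \right)} = 1$ ($I{\left(w \right)} = \frac{2 w}{2 w} = 2 w \frac{1}{2 w} = 1$)
$R{\left(z \right)} = z^{2} + 2 z$ ($R{\left(z \right)} = \left(z^{2} + 1 z\right) + z = \left(z^{2} + z\right) + z = \left(z + z^{2}\right) + z = z^{2} + 2 z$)
$\frac{R{\left(-64 \right)} + 45844}{-23682 - 44536} = \frac{- 64 \left(2 - 64\right) + 45844}{-23682 - 44536} = \frac{\left(-64\right) \left(-62\right) + 45844}{-68218} = \left(3968 + 45844\right) \left(- \frac{1}{68218}\right) = 49812 \left(- \frac{1}{68218}\right) = - \frac{24906}{34109}$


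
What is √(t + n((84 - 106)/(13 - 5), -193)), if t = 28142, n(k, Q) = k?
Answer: √112557/2 ≈ 167.75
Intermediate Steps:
√(t + n((84 - 106)/(13 - 5), -193)) = √(28142 + (84 - 106)/(13 - 5)) = √(28142 - 22/8) = √(28142 - 22*⅛) = √(28142 - 11/4) = √(112557/4) = √112557/2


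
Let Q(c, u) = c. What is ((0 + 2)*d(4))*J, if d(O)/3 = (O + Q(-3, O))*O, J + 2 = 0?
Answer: -48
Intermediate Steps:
J = -2 (J = -2 + 0 = -2)
d(O) = 3*O*(-3 + O) (d(O) = 3*((O - 3)*O) = 3*((-3 + O)*O) = 3*(O*(-3 + O)) = 3*O*(-3 + O))
((0 + 2)*d(4))*J = ((0 + 2)*(3*4*(-3 + 4)))*(-2) = (2*(3*4*1))*(-2) = (2*12)*(-2) = 24*(-2) = -48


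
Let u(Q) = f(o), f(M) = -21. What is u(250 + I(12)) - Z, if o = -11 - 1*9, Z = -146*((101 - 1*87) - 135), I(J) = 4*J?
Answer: -17687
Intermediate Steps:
Z = 17666 (Z = -146*((101 - 87) - 135) = -146*(14 - 135) = -146*(-121) = 17666)
o = -20 (o = -11 - 9 = -20)
u(Q) = -21
u(250 + I(12)) - Z = -21 - 1*17666 = -21 - 17666 = -17687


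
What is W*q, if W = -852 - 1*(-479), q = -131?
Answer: 48863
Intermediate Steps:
W = -373 (W = -852 + 479 = -373)
W*q = -373*(-131) = 48863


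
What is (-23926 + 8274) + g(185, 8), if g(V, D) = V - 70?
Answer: -15537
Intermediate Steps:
g(V, D) = -70 + V
(-23926 + 8274) + g(185, 8) = (-23926 + 8274) + (-70 + 185) = -15652 + 115 = -15537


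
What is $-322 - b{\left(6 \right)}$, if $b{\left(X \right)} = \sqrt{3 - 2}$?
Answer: $-323$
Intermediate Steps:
$b{\left(X \right)} = 1$ ($b{\left(X \right)} = \sqrt{1} = 1$)
$-322 - b{\left(6 \right)} = -322 - 1 = -323$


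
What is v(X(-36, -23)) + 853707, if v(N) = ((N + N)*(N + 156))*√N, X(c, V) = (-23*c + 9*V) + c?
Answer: 853707 + 2600910*√65 ≈ 2.1823e+7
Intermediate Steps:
X(c, V) = -22*c + 9*V
v(N) = 2*N^(3/2)*(156 + N) (v(N) = ((2*N)*(156 + N))*√N = (2*N*(156 + N))*√N = 2*N^(3/2)*(156 + N))
v(X(-36, -23)) + 853707 = 2*(-22*(-36) + 9*(-23))^(3/2)*(156 + (-22*(-36) + 9*(-23))) + 853707 = 2*(792 - 207)^(3/2)*(156 + (792 - 207)) + 853707 = 2*585^(3/2)*(156 + 585) + 853707 = 2*(1755*√65)*741 + 853707 = 2600910*√65 + 853707 = 853707 + 2600910*√65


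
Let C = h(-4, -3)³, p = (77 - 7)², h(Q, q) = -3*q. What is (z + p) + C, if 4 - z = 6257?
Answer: -624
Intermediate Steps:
z = -6253 (z = 4 - 1*6257 = 4 - 6257 = -6253)
p = 4900 (p = 70² = 4900)
C = 729 (C = (-3*(-3))³ = 9³ = 729)
(z + p) + C = (-6253 + 4900) + 729 = -1353 + 729 = -624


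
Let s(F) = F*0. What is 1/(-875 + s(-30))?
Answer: -1/875 ≈ -0.0011429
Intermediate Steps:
s(F) = 0
1/(-875 + s(-30)) = 1/(-875 + 0) = 1/(-875) = -1/875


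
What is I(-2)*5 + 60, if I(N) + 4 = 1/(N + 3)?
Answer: 45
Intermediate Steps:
I(N) = -4 + 1/(3 + N) (I(N) = -4 + 1/(N + 3) = -4 + 1/(3 + N))
I(-2)*5 + 60 = ((-11 - 4*(-2))/(3 - 2))*5 + 60 = ((-11 + 8)/1)*5 + 60 = (1*(-3))*5 + 60 = -3*5 + 60 = -15 + 60 = 45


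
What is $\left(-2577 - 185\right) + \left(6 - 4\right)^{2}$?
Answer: $-2758$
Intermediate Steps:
$\left(-2577 - 185\right) + \left(6 - 4\right)^{2} = -2762 + 2^{2} = -2762 + 4 = -2758$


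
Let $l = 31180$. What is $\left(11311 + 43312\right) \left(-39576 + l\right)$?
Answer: $-458614708$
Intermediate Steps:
$\left(11311 + 43312\right) \left(-39576 + l\right) = \left(11311 + 43312\right) \left(-39576 + 31180\right) = 54623 \left(-8396\right) = -458614708$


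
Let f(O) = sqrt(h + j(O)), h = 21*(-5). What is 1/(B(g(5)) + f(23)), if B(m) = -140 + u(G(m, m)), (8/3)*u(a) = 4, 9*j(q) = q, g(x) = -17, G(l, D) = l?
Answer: -4986/694249 - 12*I*sqrt(922)/694249 ≈ -0.0071819 - 0.00052485*I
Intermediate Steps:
j(q) = q/9
u(a) = 3/2 (u(a) = (3/8)*4 = 3/2)
h = -105
B(m) = -277/2 (B(m) = -140 + 3/2 = -277/2)
f(O) = sqrt(-105 + O/9)
1/(B(g(5)) + f(23)) = 1/(-277/2 + sqrt(-945 + 23)/3) = 1/(-277/2 + sqrt(-922)/3) = 1/(-277/2 + (I*sqrt(922))/3) = 1/(-277/2 + I*sqrt(922)/3)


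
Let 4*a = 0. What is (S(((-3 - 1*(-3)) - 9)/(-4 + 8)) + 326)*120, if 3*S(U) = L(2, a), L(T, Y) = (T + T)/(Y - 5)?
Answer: 39088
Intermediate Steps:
a = 0 (a = (¼)*0 = 0)
L(T, Y) = 2*T/(-5 + Y) (L(T, Y) = (2*T)/(-5 + Y) = 2*T/(-5 + Y))
S(U) = -4/15 (S(U) = (2*2/(-5 + 0))/3 = (2*2/(-5))/3 = (2*2*(-⅕))/3 = (⅓)*(-⅘) = -4/15)
(S(((-3 - 1*(-3)) - 9)/(-4 + 8)) + 326)*120 = (-4/15 + 326)*120 = (4886/15)*120 = 39088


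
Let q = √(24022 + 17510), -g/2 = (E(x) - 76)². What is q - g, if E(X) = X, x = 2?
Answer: 10952 + 2*√10383 ≈ 11156.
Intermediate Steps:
g = -10952 (g = -2*(2 - 76)² = -2*(-74)² = -2*5476 = -10952)
q = 2*√10383 (q = √41532 = 2*√10383 ≈ 203.79)
q - g = 2*√10383 - 1*(-10952) = 2*√10383 + 10952 = 10952 + 2*√10383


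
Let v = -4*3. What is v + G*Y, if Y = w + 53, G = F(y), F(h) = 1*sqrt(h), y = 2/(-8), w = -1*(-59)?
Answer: -12 + 56*I ≈ -12.0 + 56.0*I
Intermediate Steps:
w = 59
y = -1/4 (y = 2*(-1/8) = -1/4 ≈ -0.25000)
F(h) = sqrt(h)
G = I/2 (G = sqrt(-1/4) = I/2 ≈ 0.5*I)
v = -12
Y = 112 (Y = 59 + 53 = 112)
v + G*Y = -12 + (I/2)*112 = -12 + 56*I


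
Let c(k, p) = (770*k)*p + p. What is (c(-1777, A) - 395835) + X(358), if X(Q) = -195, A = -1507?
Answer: 2061615493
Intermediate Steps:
c(k, p) = p + 770*k*p (c(k, p) = 770*k*p + p = p + 770*k*p)
(c(-1777, A) - 395835) + X(358) = (-1507*(1 + 770*(-1777)) - 395835) - 195 = (-1507*(1 - 1368290) - 395835) - 195 = (-1507*(-1368289) - 395835) - 195 = (2062011523 - 395835) - 195 = 2061615688 - 195 = 2061615493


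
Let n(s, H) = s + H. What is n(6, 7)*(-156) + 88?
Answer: -1940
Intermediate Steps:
n(s, H) = H + s
n(6, 7)*(-156) + 88 = (7 + 6)*(-156) + 88 = 13*(-156) + 88 = -2028 + 88 = -1940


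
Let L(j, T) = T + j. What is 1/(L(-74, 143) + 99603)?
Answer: 1/99672 ≈ 1.0033e-5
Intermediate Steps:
1/(L(-74, 143) + 99603) = 1/((143 - 74) + 99603) = 1/(69 + 99603) = 1/99672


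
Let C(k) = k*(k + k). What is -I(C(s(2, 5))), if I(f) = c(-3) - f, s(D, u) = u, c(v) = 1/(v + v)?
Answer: 301/6 ≈ 50.167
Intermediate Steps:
c(v) = 1/(2*v)
C(k) = 2*k**2 (C(k) = k*(2*k) = 2*k**2)
I(f) = -1/6 - f (I(f) = (1/2)/(-3) - f = (1/2)*(-1/3) - f = -1/6 - f)
-I(C(s(2, 5))) = -(-1/6 - 2*5**2) = -(-1/6 - 2*25) = -(-1/6 - 1*50) = -(-1/6 - 50) = -1*(-301/6) = 301/6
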